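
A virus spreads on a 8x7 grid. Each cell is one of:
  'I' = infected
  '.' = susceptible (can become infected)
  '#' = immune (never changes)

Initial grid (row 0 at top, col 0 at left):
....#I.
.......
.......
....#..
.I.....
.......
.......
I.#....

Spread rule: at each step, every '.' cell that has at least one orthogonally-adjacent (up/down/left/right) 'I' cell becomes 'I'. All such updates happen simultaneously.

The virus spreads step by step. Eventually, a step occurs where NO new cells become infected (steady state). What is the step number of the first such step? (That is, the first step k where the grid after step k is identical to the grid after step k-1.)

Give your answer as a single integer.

Step 0 (initial): 3 infected
Step 1: +8 new -> 11 infected
Step 2: +10 new -> 21 infected
Step 3: +11 new -> 32 infected
Step 4: +9 new -> 41 infected
Step 5: +6 new -> 47 infected
Step 6: +3 new -> 50 infected
Step 7: +2 new -> 52 infected
Step 8: +1 new -> 53 infected
Step 9: +0 new -> 53 infected

Answer: 9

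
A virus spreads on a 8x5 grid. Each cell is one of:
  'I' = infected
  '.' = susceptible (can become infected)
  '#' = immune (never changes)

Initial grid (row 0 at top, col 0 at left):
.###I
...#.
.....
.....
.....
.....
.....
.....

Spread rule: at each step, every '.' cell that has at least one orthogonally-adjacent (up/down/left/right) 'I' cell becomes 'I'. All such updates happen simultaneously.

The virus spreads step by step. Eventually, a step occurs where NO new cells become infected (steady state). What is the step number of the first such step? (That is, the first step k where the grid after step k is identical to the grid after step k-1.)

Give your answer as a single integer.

Answer: 12

Derivation:
Step 0 (initial): 1 infected
Step 1: +1 new -> 2 infected
Step 2: +1 new -> 3 infected
Step 3: +2 new -> 5 infected
Step 4: +3 new -> 8 infected
Step 5: +5 new -> 13 infected
Step 6: +6 new -> 19 infected
Step 7: +6 new -> 25 infected
Step 8: +5 new -> 30 infected
Step 9: +3 new -> 33 infected
Step 10: +2 new -> 35 infected
Step 11: +1 new -> 36 infected
Step 12: +0 new -> 36 infected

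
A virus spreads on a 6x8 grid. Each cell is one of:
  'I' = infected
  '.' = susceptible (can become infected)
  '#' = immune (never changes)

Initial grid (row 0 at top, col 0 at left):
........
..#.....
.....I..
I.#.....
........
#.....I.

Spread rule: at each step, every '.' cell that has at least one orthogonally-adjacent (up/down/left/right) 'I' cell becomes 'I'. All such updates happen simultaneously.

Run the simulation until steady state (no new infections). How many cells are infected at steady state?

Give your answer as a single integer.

Answer: 45

Derivation:
Step 0 (initial): 3 infected
Step 1: +10 new -> 13 infected
Step 2: +13 new -> 26 infected
Step 3: +13 new -> 39 infected
Step 4: +5 new -> 44 infected
Step 5: +1 new -> 45 infected
Step 6: +0 new -> 45 infected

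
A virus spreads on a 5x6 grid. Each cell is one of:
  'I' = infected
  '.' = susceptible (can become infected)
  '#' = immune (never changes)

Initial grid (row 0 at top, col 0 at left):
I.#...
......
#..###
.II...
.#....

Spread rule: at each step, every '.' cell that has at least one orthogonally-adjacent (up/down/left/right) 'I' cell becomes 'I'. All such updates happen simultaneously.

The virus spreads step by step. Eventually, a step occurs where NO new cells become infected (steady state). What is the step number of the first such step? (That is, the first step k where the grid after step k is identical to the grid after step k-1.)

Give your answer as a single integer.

Answer: 7

Derivation:
Step 0 (initial): 3 infected
Step 1: +7 new -> 10 infected
Step 2: +5 new -> 15 infected
Step 3: +3 new -> 18 infected
Step 4: +3 new -> 21 infected
Step 5: +2 new -> 23 infected
Step 6: +1 new -> 24 infected
Step 7: +0 new -> 24 infected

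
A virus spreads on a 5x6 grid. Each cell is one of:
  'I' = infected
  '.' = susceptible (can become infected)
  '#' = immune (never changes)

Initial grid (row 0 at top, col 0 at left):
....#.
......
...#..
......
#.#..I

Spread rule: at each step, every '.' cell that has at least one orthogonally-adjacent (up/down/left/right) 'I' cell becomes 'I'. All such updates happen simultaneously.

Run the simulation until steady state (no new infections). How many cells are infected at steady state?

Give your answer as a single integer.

Answer: 26

Derivation:
Step 0 (initial): 1 infected
Step 1: +2 new -> 3 infected
Step 2: +3 new -> 6 infected
Step 3: +3 new -> 9 infected
Step 4: +3 new -> 12 infected
Step 5: +3 new -> 15 infected
Step 6: +5 new -> 20 infected
Step 7: +3 new -> 23 infected
Step 8: +2 new -> 25 infected
Step 9: +1 new -> 26 infected
Step 10: +0 new -> 26 infected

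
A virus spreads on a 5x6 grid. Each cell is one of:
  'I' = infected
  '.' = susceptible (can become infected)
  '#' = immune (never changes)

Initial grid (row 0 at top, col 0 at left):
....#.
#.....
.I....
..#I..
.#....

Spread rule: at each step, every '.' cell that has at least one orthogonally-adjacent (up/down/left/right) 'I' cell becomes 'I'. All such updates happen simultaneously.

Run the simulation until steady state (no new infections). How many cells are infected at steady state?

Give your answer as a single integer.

Answer: 26

Derivation:
Step 0 (initial): 2 infected
Step 1: +7 new -> 9 infected
Step 2: +8 new -> 17 infected
Step 3: +7 new -> 24 infected
Step 4: +1 new -> 25 infected
Step 5: +1 new -> 26 infected
Step 6: +0 new -> 26 infected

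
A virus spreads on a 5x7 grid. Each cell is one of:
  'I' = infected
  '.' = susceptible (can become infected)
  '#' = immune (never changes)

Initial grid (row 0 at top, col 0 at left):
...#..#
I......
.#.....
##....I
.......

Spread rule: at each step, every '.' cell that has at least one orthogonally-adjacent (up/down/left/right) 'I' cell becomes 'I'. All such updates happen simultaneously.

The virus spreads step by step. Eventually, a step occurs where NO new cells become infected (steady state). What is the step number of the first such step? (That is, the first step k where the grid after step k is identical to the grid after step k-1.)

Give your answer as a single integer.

Step 0 (initial): 2 infected
Step 1: +6 new -> 8 infected
Step 2: +6 new -> 14 infected
Step 3: +7 new -> 21 infected
Step 4: +5 new -> 26 infected
Step 5: +2 new -> 28 infected
Step 6: +1 new -> 29 infected
Step 7: +1 new -> 30 infected
Step 8: +0 new -> 30 infected

Answer: 8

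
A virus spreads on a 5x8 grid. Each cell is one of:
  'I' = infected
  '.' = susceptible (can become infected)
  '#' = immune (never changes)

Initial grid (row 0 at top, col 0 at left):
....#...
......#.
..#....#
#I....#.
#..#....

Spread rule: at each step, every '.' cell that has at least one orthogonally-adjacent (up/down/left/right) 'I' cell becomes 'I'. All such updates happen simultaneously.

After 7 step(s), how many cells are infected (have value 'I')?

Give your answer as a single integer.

Answer: 28

Derivation:
Step 0 (initial): 1 infected
Step 1: +3 new -> 4 infected
Step 2: +4 new -> 8 infected
Step 3: +5 new -> 13 infected
Step 4: +6 new -> 19 infected
Step 5: +4 new -> 23 infected
Step 6: +3 new -> 26 infected
Step 7: +2 new -> 28 infected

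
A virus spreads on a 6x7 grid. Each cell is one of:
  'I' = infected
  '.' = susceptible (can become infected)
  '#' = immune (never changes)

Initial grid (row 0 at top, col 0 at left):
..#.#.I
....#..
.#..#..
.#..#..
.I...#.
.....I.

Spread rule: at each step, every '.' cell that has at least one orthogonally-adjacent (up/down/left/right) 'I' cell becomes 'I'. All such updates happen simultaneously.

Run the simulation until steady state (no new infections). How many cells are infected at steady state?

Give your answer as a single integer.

Step 0 (initial): 3 infected
Step 1: +7 new -> 10 infected
Step 2: +10 new -> 20 infected
Step 3: +5 new -> 25 infected
Step 4: +4 new -> 29 infected
Step 5: +3 new -> 32 infected
Step 6: +2 new -> 34 infected
Step 7: +0 new -> 34 infected

Answer: 34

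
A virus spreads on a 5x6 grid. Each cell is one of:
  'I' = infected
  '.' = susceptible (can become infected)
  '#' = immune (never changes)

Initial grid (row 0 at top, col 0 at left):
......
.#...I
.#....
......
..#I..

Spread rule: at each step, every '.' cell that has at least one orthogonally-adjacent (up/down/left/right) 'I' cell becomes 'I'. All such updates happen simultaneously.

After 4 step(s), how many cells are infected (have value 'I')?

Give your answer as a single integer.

Step 0 (initial): 2 infected
Step 1: +5 new -> 7 infected
Step 2: +8 new -> 15 infected
Step 3: +4 new -> 19 infected
Step 4: +3 new -> 22 infected

Answer: 22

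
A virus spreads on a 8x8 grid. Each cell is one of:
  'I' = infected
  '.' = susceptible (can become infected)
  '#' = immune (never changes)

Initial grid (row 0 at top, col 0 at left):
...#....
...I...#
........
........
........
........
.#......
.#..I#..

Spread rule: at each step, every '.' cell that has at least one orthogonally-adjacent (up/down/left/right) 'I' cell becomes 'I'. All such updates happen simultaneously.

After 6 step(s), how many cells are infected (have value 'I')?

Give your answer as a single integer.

Answer: 57

Derivation:
Step 0 (initial): 2 infected
Step 1: +5 new -> 7 infected
Step 2: +11 new -> 18 infected
Step 3: +14 new -> 32 infected
Step 4: +12 new -> 44 infected
Step 5: +9 new -> 53 infected
Step 6: +4 new -> 57 infected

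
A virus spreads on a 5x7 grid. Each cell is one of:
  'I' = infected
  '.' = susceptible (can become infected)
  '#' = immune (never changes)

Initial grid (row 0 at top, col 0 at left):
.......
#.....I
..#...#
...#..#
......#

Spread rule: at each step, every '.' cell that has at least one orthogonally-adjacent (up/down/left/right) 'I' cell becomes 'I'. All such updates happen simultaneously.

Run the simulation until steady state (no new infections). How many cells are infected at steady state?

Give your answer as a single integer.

Answer: 29

Derivation:
Step 0 (initial): 1 infected
Step 1: +2 new -> 3 infected
Step 2: +3 new -> 6 infected
Step 3: +4 new -> 10 infected
Step 4: +5 new -> 15 infected
Step 5: +3 new -> 18 infected
Step 6: +3 new -> 21 infected
Step 7: +4 new -> 25 infected
Step 8: +3 new -> 28 infected
Step 9: +1 new -> 29 infected
Step 10: +0 new -> 29 infected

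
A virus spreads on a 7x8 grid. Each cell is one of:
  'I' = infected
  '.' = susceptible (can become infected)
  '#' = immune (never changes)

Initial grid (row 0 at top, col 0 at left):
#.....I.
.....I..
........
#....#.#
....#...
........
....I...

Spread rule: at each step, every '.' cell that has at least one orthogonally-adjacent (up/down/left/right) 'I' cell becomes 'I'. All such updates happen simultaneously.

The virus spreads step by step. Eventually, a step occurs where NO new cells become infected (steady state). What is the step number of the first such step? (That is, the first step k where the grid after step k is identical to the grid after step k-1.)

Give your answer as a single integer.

Answer: 7

Derivation:
Step 0 (initial): 3 infected
Step 1: +8 new -> 11 infected
Step 2: +9 new -> 20 infected
Step 3: +12 new -> 32 infected
Step 4: +9 new -> 41 infected
Step 5: +7 new -> 48 infected
Step 6: +3 new -> 51 infected
Step 7: +0 new -> 51 infected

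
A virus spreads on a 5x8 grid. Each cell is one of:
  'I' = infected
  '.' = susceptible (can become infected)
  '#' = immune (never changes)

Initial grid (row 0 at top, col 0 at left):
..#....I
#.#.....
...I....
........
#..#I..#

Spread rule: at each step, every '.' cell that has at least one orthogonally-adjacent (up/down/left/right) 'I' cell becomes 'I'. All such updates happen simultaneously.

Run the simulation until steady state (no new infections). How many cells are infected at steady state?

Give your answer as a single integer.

Answer: 34

Derivation:
Step 0 (initial): 3 infected
Step 1: +8 new -> 11 infected
Step 2: +10 new -> 21 infected
Step 3: +9 new -> 30 infected
Step 4: +3 new -> 33 infected
Step 5: +1 new -> 34 infected
Step 6: +0 new -> 34 infected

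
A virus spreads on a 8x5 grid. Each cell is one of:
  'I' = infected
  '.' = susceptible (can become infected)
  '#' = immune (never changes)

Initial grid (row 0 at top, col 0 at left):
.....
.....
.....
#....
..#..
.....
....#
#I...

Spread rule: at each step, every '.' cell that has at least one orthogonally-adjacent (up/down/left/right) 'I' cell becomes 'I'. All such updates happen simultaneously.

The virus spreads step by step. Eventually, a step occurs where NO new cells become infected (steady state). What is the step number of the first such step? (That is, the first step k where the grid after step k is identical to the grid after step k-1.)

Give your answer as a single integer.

Answer: 11

Derivation:
Step 0 (initial): 1 infected
Step 1: +2 new -> 3 infected
Step 2: +4 new -> 7 infected
Step 3: +5 new -> 12 infected
Step 4: +3 new -> 15 infected
Step 5: +4 new -> 19 infected
Step 6: +5 new -> 24 infected
Step 7: +5 new -> 29 infected
Step 8: +4 new -> 33 infected
Step 9: +2 new -> 35 infected
Step 10: +1 new -> 36 infected
Step 11: +0 new -> 36 infected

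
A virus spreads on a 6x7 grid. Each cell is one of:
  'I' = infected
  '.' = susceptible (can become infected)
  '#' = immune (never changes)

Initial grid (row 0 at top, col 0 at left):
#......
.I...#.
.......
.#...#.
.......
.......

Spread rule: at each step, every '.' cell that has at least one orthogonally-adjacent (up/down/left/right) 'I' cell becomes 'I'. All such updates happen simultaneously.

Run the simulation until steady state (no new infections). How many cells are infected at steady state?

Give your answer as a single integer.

Step 0 (initial): 1 infected
Step 1: +4 new -> 5 infected
Step 2: +4 new -> 9 infected
Step 3: +5 new -> 14 infected
Step 4: +5 new -> 19 infected
Step 5: +7 new -> 26 infected
Step 6: +5 new -> 31 infected
Step 7: +4 new -> 35 infected
Step 8: +2 new -> 37 infected
Step 9: +1 new -> 38 infected
Step 10: +0 new -> 38 infected

Answer: 38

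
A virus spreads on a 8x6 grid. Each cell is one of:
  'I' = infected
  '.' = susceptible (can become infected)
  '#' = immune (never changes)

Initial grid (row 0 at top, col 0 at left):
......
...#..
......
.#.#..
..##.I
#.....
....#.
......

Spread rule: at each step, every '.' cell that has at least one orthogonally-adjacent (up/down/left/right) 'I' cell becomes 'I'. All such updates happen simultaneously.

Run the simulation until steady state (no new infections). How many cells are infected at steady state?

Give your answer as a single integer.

Step 0 (initial): 1 infected
Step 1: +3 new -> 4 infected
Step 2: +4 new -> 8 infected
Step 3: +4 new -> 12 infected
Step 4: +6 new -> 18 infected
Step 5: +5 new -> 23 infected
Step 6: +7 new -> 30 infected
Step 7: +6 new -> 36 infected
Step 8: +4 new -> 40 infected
Step 9: +1 new -> 41 infected
Step 10: +0 new -> 41 infected

Answer: 41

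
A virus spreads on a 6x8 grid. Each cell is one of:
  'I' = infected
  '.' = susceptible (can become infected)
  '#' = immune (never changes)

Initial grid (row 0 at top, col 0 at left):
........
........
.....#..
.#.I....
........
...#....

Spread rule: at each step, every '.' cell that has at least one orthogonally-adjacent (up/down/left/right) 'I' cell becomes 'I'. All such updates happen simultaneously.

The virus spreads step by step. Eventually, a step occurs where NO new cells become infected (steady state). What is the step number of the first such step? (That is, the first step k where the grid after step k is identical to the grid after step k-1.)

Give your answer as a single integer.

Answer: 8

Derivation:
Step 0 (initial): 1 infected
Step 1: +4 new -> 5 infected
Step 2: +6 new -> 11 infected
Step 3: +9 new -> 20 infected
Step 4: +11 new -> 31 infected
Step 5: +9 new -> 40 infected
Step 6: +4 new -> 44 infected
Step 7: +1 new -> 45 infected
Step 8: +0 new -> 45 infected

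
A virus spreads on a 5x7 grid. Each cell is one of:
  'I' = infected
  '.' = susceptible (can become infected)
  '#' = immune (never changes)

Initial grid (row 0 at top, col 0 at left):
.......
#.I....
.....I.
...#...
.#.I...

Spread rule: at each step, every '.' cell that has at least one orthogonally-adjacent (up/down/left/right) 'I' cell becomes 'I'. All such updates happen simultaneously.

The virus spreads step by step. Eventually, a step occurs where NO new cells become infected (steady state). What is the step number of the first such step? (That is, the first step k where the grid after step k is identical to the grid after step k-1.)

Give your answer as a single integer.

Answer: 6

Derivation:
Step 0 (initial): 3 infected
Step 1: +10 new -> 13 infected
Step 2: +11 new -> 24 infected
Step 3: +6 new -> 30 infected
Step 4: +1 new -> 31 infected
Step 5: +1 new -> 32 infected
Step 6: +0 new -> 32 infected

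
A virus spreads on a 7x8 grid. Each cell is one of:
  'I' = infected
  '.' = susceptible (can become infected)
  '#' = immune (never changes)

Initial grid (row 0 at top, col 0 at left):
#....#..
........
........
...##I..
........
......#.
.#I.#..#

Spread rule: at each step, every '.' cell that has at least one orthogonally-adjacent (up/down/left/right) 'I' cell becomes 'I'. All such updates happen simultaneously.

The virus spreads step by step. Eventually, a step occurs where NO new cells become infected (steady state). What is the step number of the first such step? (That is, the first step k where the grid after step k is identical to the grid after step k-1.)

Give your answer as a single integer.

Answer: 8

Derivation:
Step 0 (initial): 2 infected
Step 1: +5 new -> 7 infected
Step 2: +10 new -> 17 infected
Step 3: +11 new -> 28 infected
Step 4: +10 new -> 38 infected
Step 5: +5 new -> 43 infected
Step 6: +3 new -> 46 infected
Step 7: +2 new -> 48 infected
Step 8: +0 new -> 48 infected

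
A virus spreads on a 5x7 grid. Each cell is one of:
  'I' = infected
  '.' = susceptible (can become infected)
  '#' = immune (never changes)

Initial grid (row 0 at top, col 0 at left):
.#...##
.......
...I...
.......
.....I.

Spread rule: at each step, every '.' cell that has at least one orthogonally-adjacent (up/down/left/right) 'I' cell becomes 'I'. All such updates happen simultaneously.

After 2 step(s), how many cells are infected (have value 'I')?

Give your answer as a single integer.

Answer: 18

Derivation:
Step 0 (initial): 2 infected
Step 1: +7 new -> 9 infected
Step 2: +9 new -> 18 infected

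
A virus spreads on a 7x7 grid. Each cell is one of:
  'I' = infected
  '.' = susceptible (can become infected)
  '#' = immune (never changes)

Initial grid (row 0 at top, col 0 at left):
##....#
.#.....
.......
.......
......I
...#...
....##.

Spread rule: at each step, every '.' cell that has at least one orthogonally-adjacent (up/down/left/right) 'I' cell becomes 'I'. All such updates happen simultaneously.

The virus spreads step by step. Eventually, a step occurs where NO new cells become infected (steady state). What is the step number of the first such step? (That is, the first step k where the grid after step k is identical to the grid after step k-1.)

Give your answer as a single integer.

Step 0 (initial): 1 infected
Step 1: +3 new -> 4 infected
Step 2: +5 new -> 9 infected
Step 3: +5 new -> 14 infected
Step 4: +4 new -> 18 infected
Step 5: +6 new -> 24 infected
Step 6: +7 new -> 31 infected
Step 7: +7 new -> 38 infected
Step 8: +3 new -> 41 infected
Step 9: +1 new -> 42 infected
Step 10: +0 new -> 42 infected

Answer: 10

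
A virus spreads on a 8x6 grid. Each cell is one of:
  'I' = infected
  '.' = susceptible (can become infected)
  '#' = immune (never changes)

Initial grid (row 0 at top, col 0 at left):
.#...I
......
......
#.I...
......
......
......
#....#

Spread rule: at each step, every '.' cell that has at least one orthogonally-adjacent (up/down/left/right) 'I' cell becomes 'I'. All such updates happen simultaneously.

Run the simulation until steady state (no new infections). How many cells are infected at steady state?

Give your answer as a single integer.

Answer: 44

Derivation:
Step 0 (initial): 2 infected
Step 1: +6 new -> 8 infected
Step 2: +10 new -> 18 infected
Step 3: +11 new -> 29 infected
Step 4: +7 new -> 36 infected
Step 5: +6 new -> 42 infected
Step 6: +2 new -> 44 infected
Step 7: +0 new -> 44 infected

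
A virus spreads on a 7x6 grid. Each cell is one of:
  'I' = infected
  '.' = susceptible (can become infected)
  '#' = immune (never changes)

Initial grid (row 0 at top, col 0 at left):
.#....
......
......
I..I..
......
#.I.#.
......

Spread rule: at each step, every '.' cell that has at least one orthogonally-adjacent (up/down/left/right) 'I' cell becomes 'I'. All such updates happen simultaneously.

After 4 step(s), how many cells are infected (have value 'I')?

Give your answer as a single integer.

Answer: 38

Derivation:
Step 0 (initial): 3 infected
Step 1: +11 new -> 14 infected
Step 2: +10 new -> 24 infected
Step 3: +9 new -> 33 infected
Step 4: +5 new -> 38 infected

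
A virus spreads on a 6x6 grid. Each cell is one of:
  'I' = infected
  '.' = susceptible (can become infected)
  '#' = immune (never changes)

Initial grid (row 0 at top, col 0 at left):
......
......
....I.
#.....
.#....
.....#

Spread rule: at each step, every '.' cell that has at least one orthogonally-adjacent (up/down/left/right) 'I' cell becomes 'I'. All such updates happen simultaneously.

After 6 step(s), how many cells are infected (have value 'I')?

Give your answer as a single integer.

Step 0 (initial): 1 infected
Step 1: +4 new -> 5 infected
Step 2: +7 new -> 12 infected
Step 3: +8 new -> 20 infected
Step 4: +6 new -> 26 infected
Step 5: +3 new -> 29 infected
Step 6: +2 new -> 31 infected

Answer: 31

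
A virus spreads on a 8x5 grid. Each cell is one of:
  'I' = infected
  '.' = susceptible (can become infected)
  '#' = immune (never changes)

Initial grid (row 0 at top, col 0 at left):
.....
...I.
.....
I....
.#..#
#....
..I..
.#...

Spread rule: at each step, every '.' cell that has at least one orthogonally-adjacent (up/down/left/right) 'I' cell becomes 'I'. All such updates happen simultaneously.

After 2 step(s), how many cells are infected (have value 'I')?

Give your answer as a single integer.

Step 0 (initial): 3 infected
Step 1: +11 new -> 14 infected
Step 2: +15 new -> 29 infected

Answer: 29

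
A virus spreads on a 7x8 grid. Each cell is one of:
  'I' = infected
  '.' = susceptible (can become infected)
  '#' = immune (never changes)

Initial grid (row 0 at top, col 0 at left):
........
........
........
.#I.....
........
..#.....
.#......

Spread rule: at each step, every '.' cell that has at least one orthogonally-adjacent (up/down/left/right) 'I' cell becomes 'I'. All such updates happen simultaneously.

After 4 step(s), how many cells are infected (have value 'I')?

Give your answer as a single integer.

Step 0 (initial): 1 infected
Step 1: +3 new -> 4 infected
Step 2: +6 new -> 10 infected
Step 3: +10 new -> 20 infected
Step 4: +11 new -> 31 infected

Answer: 31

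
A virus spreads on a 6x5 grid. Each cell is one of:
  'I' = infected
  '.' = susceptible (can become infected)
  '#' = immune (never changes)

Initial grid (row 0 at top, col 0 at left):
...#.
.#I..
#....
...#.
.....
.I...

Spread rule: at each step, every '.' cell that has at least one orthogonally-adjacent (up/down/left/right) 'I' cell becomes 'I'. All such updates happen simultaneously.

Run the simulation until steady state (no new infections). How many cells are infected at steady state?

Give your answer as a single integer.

Answer: 26

Derivation:
Step 0 (initial): 2 infected
Step 1: +6 new -> 8 infected
Step 2: +9 new -> 17 infected
Step 3: +6 new -> 23 infected
Step 4: +3 new -> 26 infected
Step 5: +0 new -> 26 infected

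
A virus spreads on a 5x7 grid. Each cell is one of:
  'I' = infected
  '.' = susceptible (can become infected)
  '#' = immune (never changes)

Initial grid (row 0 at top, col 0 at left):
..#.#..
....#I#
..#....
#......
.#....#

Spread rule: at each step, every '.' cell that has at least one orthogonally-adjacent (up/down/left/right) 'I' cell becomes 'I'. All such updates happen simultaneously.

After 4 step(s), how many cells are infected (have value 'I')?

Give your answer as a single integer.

Answer: 14

Derivation:
Step 0 (initial): 1 infected
Step 1: +2 new -> 3 infected
Step 2: +4 new -> 7 infected
Step 3: +4 new -> 11 infected
Step 4: +3 new -> 14 infected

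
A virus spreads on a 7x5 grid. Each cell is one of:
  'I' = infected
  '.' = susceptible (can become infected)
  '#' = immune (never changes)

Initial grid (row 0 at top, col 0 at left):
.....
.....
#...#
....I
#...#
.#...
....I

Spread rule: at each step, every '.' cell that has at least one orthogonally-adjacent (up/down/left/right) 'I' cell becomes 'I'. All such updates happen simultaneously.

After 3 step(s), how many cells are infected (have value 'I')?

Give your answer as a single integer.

Answer: 16

Derivation:
Step 0 (initial): 2 infected
Step 1: +3 new -> 5 infected
Step 2: +5 new -> 10 infected
Step 3: +6 new -> 16 infected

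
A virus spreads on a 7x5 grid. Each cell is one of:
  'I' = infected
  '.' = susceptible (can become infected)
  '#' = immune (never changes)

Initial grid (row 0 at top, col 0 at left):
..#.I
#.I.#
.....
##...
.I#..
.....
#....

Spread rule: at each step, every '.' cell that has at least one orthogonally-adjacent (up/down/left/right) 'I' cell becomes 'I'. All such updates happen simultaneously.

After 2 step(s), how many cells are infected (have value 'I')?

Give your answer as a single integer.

Answer: 16

Derivation:
Step 0 (initial): 3 infected
Step 1: +6 new -> 9 infected
Step 2: +7 new -> 16 infected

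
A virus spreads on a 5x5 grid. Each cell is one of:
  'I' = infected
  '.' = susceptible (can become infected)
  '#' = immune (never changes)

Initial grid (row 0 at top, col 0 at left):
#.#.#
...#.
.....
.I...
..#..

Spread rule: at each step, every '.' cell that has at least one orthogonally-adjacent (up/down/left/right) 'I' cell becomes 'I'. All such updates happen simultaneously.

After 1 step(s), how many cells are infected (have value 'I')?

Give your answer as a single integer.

Answer: 5

Derivation:
Step 0 (initial): 1 infected
Step 1: +4 new -> 5 infected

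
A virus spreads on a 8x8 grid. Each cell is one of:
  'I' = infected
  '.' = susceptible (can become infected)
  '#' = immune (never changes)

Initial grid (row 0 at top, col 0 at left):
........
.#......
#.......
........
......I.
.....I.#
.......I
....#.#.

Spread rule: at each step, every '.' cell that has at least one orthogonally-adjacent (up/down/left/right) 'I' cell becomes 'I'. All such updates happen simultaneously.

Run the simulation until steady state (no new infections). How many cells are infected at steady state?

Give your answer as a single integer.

Step 0 (initial): 3 infected
Step 1: +8 new -> 11 infected
Step 2: +7 new -> 18 infected
Step 3: +7 new -> 25 infected
Step 4: +9 new -> 34 infected
Step 5: +9 new -> 43 infected
Step 6: +7 new -> 50 infected
Step 7: +5 new -> 55 infected
Step 8: +1 new -> 56 infected
Step 9: +1 new -> 57 infected
Step 10: +1 new -> 58 infected
Step 11: +1 new -> 59 infected
Step 12: +0 new -> 59 infected

Answer: 59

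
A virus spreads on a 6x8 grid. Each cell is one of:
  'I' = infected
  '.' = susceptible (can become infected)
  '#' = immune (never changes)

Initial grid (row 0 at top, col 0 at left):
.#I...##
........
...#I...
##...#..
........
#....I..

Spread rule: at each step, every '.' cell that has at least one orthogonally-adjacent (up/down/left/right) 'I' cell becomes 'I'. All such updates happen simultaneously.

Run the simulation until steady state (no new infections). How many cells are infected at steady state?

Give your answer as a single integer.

Step 0 (initial): 3 infected
Step 1: +8 new -> 11 infected
Step 2: +11 new -> 22 infected
Step 3: +10 new -> 32 infected
Step 4: +6 new -> 38 infected
Step 5: +1 new -> 39 infected
Step 6: +1 new -> 40 infected
Step 7: +0 new -> 40 infected

Answer: 40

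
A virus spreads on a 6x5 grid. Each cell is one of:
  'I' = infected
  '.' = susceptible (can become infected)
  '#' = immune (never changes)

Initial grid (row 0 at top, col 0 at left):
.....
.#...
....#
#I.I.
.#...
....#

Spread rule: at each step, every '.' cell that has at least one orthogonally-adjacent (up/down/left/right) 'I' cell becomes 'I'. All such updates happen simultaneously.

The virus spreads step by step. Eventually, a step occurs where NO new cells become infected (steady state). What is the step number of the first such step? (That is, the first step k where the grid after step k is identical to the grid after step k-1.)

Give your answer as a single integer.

Step 0 (initial): 2 infected
Step 1: +5 new -> 7 infected
Step 2: +6 new -> 13 infected
Step 3: +5 new -> 18 infected
Step 4: +4 new -> 22 infected
Step 5: +2 new -> 24 infected
Step 6: +1 new -> 25 infected
Step 7: +0 new -> 25 infected

Answer: 7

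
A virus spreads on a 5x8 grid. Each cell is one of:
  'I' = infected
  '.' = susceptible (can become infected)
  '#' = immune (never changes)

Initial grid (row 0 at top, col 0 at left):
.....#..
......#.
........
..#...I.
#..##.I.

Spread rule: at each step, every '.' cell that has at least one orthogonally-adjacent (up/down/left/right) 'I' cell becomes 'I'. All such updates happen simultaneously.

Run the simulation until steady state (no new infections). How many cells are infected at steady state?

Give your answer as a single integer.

Step 0 (initial): 2 infected
Step 1: +5 new -> 7 infected
Step 2: +3 new -> 10 infected
Step 3: +4 new -> 14 infected
Step 4: +3 new -> 17 infected
Step 5: +4 new -> 21 infected
Step 6: +3 new -> 24 infected
Step 7: +4 new -> 28 infected
Step 8: +4 new -> 32 infected
Step 9: +2 new -> 34 infected
Step 10: +0 new -> 34 infected

Answer: 34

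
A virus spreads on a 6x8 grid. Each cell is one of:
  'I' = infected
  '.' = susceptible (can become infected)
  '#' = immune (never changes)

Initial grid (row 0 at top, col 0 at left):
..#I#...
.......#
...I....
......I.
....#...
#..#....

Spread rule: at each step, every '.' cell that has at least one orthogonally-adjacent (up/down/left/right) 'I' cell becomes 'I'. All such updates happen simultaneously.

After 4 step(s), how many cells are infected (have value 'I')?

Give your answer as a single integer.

Step 0 (initial): 3 infected
Step 1: +8 new -> 11 infected
Step 2: +12 new -> 23 infected
Step 3: +8 new -> 31 infected
Step 4: +8 new -> 39 infected

Answer: 39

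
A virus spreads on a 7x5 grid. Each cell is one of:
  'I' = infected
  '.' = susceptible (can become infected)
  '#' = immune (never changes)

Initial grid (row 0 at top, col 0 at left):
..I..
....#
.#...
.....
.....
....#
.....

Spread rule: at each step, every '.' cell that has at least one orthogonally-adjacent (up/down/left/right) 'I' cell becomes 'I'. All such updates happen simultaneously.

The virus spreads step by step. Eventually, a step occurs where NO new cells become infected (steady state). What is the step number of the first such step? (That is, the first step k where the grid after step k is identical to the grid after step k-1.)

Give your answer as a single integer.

Answer: 9

Derivation:
Step 0 (initial): 1 infected
Step 1: +3 new -> 4 infected
Step 2: +5 new -> 9 infected
Step 3: +3 new -> 12 infected
Step 4: +5 new -> 17 infected
Step 5: +5 new -> 22 infected
Step 6: +5 new -> 27 infected
Step 7: +3 new -> 30 infected
Step 8: +2 new -> 32 infected
Step 9: +0 new -> 32 infected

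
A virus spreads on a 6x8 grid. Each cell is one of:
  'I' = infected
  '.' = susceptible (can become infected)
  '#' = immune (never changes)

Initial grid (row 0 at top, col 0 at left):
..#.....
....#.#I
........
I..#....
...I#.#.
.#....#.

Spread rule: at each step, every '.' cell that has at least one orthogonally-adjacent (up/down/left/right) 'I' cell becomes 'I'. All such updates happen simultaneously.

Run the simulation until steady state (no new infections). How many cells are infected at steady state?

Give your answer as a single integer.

Step 0 (initial): 3 infected
Step 1: +7 new -> 10 infected
Step 2: +10 new -> 20 infected
Step 3: +8 new -> 28 infected
Step 4: +9 new -> 37 infected
Step 5: +3 new -> 40 infected
Step 6: +0 new -> 40 infected

Answer: 40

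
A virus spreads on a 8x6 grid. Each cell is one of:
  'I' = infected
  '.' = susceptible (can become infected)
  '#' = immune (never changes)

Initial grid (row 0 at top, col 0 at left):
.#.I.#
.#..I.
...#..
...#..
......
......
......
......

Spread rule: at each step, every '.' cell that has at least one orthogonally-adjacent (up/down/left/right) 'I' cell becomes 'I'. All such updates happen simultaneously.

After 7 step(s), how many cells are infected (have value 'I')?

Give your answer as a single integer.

Answer: 37

Derivation:
Step 0 (initial): 2 infected
Step 1: +5 new -> 7 infected
Step 2: +3 new -> 10 infected
Step 3: +3 new -> 13 infected
Step 4: +5 new -> 18 infected
Step 5: +6 new -> 24 infected
Step 6: +7 new -> 31 infected
Step 7: +6 new -> 37 infected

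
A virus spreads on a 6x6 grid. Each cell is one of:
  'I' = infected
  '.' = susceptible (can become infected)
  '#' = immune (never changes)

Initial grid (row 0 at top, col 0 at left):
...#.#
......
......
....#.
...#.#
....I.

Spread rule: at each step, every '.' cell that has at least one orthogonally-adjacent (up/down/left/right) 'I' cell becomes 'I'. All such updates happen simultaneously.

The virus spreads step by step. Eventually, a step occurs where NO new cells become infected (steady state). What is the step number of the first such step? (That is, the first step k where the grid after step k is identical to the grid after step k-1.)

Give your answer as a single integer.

Answer: 10

Derivation:
Step 0 (initial): 1 infected
Step 1: +3 new -> 4 infected
Step 2: +1 new -> 5 infected
Step 3: +2 new -> 7 infected
Step 4: +3 new -> 10 infected
Step 5: +4 new -> 14 infected
Step 6: +4 new -> 18 infected
Step 7: +5 new -> 23 infected
Step 8: +4 new -> 27 infected
Step 9: +4 new -> 31 infected
Step 10: +0 new -> 31 infected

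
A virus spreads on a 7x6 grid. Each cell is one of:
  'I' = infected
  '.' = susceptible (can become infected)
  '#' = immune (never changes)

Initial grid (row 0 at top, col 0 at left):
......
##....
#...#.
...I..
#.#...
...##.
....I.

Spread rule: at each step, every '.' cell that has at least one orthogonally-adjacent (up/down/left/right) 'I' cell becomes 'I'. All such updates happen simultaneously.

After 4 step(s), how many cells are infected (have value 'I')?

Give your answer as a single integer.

Answer: 30

Derivation:
Step 0 (initial): 2 infected
Step 1: +6 new -> 8 infected
Step 2: +7 new -> 15 infected
Step 3: +10 new -> 25 infected
Step 4: +5 new -> 30 infected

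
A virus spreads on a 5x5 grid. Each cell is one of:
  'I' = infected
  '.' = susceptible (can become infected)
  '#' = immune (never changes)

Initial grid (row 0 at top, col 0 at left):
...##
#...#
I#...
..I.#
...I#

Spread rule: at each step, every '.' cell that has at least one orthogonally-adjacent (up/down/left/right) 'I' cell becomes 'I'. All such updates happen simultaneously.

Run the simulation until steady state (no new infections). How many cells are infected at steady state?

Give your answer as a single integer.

Step 0 (initial): 3 infected
Step 1: +5 new -> 8 infected
Step 2: +4 new -> 12 infected
Step 3: +4 new -> 16 infected
Step 4: +1 new -> 17 infected
Step 5: +1 new -> 18 infected
Step 6: +0 new -> 18 infected

Answer: 18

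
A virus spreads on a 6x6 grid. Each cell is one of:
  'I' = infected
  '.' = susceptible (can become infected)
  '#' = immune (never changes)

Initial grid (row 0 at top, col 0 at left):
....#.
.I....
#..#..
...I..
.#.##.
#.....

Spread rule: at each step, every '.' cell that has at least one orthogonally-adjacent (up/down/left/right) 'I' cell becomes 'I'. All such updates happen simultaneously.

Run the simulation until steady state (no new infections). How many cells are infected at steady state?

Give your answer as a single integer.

Step 0 (initial): 2 infected
Step 1: +6 new -> 8 infected
Step 2: +8 new -> 16 infected
Step 3: +6 new -> 22 infected
Step 4: +5 new -> 27 infected
Step 5: +2 new -> 29 infected
Step 6: +0 new -> 29 infected

Answer: 29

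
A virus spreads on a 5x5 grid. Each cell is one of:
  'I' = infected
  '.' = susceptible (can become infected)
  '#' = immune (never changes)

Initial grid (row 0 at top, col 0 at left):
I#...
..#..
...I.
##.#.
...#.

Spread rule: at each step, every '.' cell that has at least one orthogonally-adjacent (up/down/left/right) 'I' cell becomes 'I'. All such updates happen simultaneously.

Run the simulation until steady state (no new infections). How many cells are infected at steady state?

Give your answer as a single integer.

Answer: 19

Derivation:
Step 0 (initial): 2 infected
Step 1: +4 new -> 6 infected
Step 2: +7 new -> 13 infected
Step 3: +4 new -> 17 infected
Step 4: +1 new -> 18 infected
Step 5: +1 new -> 19 infected
Step 6: +0 new -> 19 infected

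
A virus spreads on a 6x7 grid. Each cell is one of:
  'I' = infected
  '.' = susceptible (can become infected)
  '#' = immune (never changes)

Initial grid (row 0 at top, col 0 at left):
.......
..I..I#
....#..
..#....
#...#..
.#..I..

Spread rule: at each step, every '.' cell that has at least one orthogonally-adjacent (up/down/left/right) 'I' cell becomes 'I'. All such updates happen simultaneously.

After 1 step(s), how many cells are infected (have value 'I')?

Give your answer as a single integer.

Answer: 12

Derivation:
Step 0 (initial): 3 infected
Step 1: +9 new -> 12 infected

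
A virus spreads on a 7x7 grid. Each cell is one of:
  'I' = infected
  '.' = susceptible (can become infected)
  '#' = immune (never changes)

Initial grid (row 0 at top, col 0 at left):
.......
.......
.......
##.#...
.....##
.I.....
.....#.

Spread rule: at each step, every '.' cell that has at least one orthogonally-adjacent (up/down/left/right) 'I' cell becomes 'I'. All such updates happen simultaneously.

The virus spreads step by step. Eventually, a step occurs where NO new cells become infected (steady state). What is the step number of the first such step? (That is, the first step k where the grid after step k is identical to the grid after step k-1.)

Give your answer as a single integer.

Answer: 11

Derivation:
Step 0 (initial): 1 infected
Step 1: +4 new -> 5 infected
Step 2: +5 new -> 10 infected
Step 3: +4 new -> 14 infected
Step 4: +4 new -> 18 infected
Step 5: +5 new -> 23 infected
Step 6: +7 new -> 30 infected
Step 7: +6 new -> 36 infected
Step 8: +4 new -> 40 infected
Step 9: +2 new -> 42 infected
Step 10: +1 new -> 43 infected
Step 11: +0 new -> 43 infected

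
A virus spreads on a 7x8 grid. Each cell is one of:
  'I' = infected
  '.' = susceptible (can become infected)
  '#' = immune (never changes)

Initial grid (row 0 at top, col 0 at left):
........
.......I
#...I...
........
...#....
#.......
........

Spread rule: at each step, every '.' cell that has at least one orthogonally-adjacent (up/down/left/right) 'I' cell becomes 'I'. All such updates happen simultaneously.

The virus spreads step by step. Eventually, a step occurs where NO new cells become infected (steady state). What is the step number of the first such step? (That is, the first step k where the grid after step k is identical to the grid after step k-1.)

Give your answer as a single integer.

Answer: 9

Derivation:
Step 0 (initial): 2 infected
Step 1: +7 new -> 9 infected
Step 2: +10 new -> 19 infected
Step 3: +9 new -> 28 infected
Step 4: +9 new -> 37 infected
Step 5: +9 new -> 46 infected
Step 6: +5 new -> 51 infected
Step 7: +1 new -> 52 infected
Step 8: +1 new -> 53 infected
Step 9: +0 new -> 53 infected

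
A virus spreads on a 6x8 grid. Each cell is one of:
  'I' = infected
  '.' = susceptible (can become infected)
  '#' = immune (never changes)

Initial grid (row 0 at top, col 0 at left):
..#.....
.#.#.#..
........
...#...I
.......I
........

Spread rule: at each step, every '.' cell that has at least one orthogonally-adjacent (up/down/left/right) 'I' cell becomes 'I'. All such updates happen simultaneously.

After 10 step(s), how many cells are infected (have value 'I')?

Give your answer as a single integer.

Step 0 (initial): 2 infected
Step 1: +4 new -> 6 infected
Step 2: +5 new -> 11 infected
Step 3: +6 new -> 17 infected
Step 4: +4 new -> 21 infected
Step 5: +5 new -> 26 infected
Step 6: +5 new -> 31 infected
Step 7: +6 new -> 37 infected
Step 8: +3 new -> 40 infected
Step 9: +1 new -> 41 infected
Step 10: +1 new -> 42 infected

Answer: 42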